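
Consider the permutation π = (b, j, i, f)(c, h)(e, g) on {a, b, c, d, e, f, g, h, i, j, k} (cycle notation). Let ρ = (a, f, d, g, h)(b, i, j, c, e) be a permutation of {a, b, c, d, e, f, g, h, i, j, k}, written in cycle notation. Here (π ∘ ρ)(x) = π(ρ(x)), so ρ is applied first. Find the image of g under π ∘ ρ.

c

(π ∘ ρ)(g) = π(ρ(g)). ρ(g) = h, then π(h) = c. So (π ∘ ρ)(g) = c.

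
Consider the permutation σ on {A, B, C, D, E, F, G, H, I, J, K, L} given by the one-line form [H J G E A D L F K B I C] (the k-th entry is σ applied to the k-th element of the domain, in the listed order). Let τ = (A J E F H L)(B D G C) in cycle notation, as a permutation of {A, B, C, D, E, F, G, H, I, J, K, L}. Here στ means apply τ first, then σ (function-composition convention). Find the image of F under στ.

τ(F) = H, then σ(H) = F; composing gives (στ)(F) = F.

F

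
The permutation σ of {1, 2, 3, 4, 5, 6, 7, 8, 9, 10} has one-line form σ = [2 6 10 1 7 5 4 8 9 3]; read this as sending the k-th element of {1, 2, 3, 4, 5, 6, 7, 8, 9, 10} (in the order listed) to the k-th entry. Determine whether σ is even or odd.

even

In disjoint-cycle form the cycle lengths are 6, 2, 1, 1.
A cycle of length ℓ contributes ℓ−1 transpositions, so σ is a product of 5 + 1 = 6 transpositions — even.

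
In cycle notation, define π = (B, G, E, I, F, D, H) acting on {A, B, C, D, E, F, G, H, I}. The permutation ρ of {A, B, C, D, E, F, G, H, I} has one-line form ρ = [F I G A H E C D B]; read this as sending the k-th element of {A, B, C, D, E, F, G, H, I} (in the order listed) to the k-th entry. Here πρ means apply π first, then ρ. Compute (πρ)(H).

I

First apply π: π(H) = B, then ρ(B) = I. Thus (πρ)(H) = I.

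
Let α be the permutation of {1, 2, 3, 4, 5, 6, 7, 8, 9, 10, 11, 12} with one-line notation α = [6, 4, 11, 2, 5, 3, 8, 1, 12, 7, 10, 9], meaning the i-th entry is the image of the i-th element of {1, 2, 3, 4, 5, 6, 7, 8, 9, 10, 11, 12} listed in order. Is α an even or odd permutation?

even

In disjoint-cycle form the cycle lengths are 7, 2, 2, 1.
A cycle is odd iff its length is even; α has 2 even-length cycles, so sgn(α) = (−1)^2 and α is even.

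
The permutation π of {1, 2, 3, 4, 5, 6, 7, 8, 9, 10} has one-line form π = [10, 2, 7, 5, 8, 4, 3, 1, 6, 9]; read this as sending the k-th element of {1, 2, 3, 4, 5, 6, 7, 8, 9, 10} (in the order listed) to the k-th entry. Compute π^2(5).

1

Tracing 5 → 8 → … returns to 5 after 7 steps, so 5 lies in a 7-cycle (1, 10, 9, 6, 4, 5, 8).
Stepping 2 places around the cycle: 5 → 8 → 1.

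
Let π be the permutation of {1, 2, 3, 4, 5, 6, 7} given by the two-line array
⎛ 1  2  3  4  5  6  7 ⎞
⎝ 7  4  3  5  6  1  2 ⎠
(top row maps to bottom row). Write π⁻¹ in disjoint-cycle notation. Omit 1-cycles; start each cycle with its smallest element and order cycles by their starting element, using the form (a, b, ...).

First write π in disjoint cycles: (1, 7, 2, 4, 5, 6).
Reversing each cycle (and rotating so the smallest element leads) gives π⁻¹ = (1, 6, 5, 4, 2, 7).

(1, 6, 5, 4, 2, 7)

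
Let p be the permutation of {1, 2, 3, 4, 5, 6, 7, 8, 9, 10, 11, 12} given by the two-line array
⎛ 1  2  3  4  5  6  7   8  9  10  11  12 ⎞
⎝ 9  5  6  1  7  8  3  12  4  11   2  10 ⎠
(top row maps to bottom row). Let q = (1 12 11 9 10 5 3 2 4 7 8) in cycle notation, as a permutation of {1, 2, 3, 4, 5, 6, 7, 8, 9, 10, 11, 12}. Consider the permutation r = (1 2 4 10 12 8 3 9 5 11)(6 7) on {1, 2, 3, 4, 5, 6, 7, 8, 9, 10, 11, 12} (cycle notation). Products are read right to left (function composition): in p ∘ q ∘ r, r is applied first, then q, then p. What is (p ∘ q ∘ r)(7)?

8

Chase 7: r(7) = 6; q(6) = 6; p(6) = 8. Hence (p ∘ q ∘ r)(7) = 8.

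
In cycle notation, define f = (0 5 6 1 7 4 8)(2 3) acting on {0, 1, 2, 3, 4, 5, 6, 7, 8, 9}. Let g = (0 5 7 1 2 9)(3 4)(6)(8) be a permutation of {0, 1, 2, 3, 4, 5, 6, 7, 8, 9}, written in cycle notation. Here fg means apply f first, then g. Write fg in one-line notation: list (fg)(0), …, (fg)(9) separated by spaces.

(fg)(x) = g(f(x)). Computing each image: g(f(0)) = g(5) = 7, g(f(1)) = g(7) = 1, g(f(2)) = g(3) = 4, g(f(3)) = g(2) = 9, g(f(4)) = g(8) = 8, g(f(5)) = g(6) = 6, g(f(6)) = g(1) = 2, g(f(7)) = g(4) = 3, g(f(8)) = g(0) = 5, g(f(9)) = g(9) = 0.
Hence fg = [7 1 4 9 8 6 2 3 5 0].

7 1 4 9 8 6 2 3 5 0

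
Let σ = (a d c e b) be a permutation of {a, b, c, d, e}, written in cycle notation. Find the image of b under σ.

In the cycle (a d c e b), b is followed by a, so σ(b) = a.

a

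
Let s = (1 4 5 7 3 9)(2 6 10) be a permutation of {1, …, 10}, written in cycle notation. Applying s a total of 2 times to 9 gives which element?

4

9 lies in the 6-cycle (1 4 5 7 3 9).
Advancing 2 steps from 9: 9 → 1 → 4.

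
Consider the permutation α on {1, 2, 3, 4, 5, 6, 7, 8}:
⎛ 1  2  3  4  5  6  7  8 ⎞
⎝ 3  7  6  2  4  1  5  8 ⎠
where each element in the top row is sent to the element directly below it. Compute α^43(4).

Tracing 4 → 2 → … returns to 4 after 4 steps, so 4 lies in a 4-cycle (2 7 5 4).
On a 4-cycle, α^4 is the identity, so α^43 = α^3 there (43 ≡ 3 mod 4).
Stepping 3 places around the cycle: 4 → 2 → 7 → 5.

5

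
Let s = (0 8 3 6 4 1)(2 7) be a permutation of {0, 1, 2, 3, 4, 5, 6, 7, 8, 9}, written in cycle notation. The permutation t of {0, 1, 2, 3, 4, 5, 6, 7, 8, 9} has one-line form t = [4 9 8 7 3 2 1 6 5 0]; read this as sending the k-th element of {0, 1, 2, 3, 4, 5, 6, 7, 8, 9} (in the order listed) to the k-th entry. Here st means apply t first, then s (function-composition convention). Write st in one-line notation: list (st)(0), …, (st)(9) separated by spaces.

(st)(x) = s(t(x)). Computing each image: s(t(0)) = s(4) = 1, s(t(1)) = s(9) = 9, s(t(2)) = s(8) = 3, s(t(3)) = s(7) = 2, s(t(4)) = s(3) = 6, s(t(5)) = s(2) = 7, s(t(6)) = s(1) = 0, s(t(7)) = s(6) = 4, s(t(8)) = s(5) = 5, s(t(9)) = s(0) = 8.
Hence st = [1 9 3 2 6 7 0 4 5 8].

1 9 3 2 6 7 0 4 5 8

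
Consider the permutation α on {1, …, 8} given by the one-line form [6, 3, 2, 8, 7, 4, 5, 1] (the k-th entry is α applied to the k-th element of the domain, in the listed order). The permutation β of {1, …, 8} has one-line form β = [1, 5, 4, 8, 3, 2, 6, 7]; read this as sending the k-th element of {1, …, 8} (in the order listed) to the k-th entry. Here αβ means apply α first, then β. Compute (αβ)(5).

(αβ)(5) = β(α(5)). α(5) = 7, then β(7) = 6. So (αβ)(5) = 6.

6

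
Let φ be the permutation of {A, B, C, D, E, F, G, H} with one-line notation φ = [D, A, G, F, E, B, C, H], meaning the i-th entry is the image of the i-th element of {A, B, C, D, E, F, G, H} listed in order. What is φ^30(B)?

D

Tracing B → A → … returns to B after 4 steps, so B lies in a 4-cycle (A, D, F, B).
Since the cycle has length 4, φ^30 acts on it the same as φ^2 (30 mod 4 = 2).
Stepping 2 places around the cycle: B → A → D.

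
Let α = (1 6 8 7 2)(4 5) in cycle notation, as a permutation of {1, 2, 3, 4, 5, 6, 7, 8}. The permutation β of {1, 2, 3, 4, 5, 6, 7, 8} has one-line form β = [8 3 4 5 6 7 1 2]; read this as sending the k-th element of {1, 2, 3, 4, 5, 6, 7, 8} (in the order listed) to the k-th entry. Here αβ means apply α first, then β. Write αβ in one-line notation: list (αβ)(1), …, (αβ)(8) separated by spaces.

Chase each element through α then β: 1 → 6 → 7; 2 → 1 → 8; 3 → 3 → 4; 4 → 5 → 6; 5 → 4 → 5; 6 → 8 → 2; 7 → 2 → 3; 8 → 7 → 1.
So αβ in one-line form is 7 8 4 6 5 2 3 1.

7 8 4 6 5 2 3 1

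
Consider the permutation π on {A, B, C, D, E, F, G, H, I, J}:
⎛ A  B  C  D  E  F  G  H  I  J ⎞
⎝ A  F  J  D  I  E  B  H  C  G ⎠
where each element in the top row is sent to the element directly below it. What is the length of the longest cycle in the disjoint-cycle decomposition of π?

7

Decomposing into disjoint cycles gives (B F E I C J G); the longest has length 7.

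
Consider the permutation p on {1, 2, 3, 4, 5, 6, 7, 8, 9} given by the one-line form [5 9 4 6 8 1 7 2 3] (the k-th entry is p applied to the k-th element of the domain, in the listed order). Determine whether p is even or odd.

In disjoint-cycle form the cycle lengths are 8, 1.
A cycle of length ℓ contributes ℓ−1 transpositions, so p is a product of 7 transpositions — odd.

odd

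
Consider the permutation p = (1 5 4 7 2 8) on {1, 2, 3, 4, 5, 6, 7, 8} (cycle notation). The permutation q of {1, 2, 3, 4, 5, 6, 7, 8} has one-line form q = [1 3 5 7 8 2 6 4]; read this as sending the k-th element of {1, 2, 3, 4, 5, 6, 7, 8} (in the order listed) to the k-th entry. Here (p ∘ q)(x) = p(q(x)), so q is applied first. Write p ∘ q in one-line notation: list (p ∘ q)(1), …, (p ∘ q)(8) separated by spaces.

(p ∘ q)(x) = p(q(x)). Computing each image: p(q(1)) = p(1) = 5, p(q(2)) = p(3) = 3, p(q(3)) = p(5) = 4, p(q(4)) = p(7) = 2, p(q(5)) = p(8) = 1, p(q(6)) = p(2) = 8, p(q(7)) = p(6) = 6, p(q(8)) = p(4) = 7.
Hence p ∘ q = [5 3 4 2 1 8 6 7].

5 3 4 2 1 8 6 7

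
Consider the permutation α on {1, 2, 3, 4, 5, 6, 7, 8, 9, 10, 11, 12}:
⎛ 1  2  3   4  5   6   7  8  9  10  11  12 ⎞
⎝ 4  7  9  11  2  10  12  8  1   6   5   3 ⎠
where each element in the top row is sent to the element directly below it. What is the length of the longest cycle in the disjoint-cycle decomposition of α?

Decomposing into disjoint cycles gives (1, 4, 11, 5, 2, 7, 12, 3, 9)(6, 10); the longest has length 9.

9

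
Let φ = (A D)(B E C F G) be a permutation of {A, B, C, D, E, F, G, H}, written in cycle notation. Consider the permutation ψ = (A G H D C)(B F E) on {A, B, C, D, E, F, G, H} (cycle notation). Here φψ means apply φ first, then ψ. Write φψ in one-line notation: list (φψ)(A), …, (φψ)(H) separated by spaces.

Chase each element through φ then ψ: A → D → C; B → E → B; C → F → E; D → A → G; E → C → A; F → G → H; G → B → F; H → H → D.
So φψ in one-line form is C B E G A H F D.

C B E G A H F D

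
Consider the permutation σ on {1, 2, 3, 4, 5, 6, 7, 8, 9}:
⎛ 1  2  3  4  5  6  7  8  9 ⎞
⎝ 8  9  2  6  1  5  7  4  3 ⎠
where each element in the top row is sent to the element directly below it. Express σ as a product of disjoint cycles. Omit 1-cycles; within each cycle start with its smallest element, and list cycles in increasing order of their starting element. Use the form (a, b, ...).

(1, 8, 4, 6, 5)(2, 9, 3)

From 1: 1 → 8 → 4 → 6 → 5 → 1, closing the cycle (1, 8, 4, 6, 5).
Continuing from each remaining unvisited element yields (1, 8, 4, 6, 5)(2, 9, 3).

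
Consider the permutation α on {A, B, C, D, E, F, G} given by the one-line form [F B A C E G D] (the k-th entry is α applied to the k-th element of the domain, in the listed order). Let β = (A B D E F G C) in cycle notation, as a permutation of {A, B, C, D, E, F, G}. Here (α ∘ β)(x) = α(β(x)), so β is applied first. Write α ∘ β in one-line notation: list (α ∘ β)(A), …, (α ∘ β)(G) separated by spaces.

B C F E G D A

(α ∘ β)(x) = α(β(x)). Computing each image: α(β(A)) = α(B) = B, α(β(B)) = α(D) = C, α(β(C)) = α(A) = F, α(β(D)) = α(E) = E, α(β(E)) = α(F) = G, α(β(F)) = α(G) = D, α(β(G)) = α(C) = A.
Hence α ∘ β = [B C F E G D A].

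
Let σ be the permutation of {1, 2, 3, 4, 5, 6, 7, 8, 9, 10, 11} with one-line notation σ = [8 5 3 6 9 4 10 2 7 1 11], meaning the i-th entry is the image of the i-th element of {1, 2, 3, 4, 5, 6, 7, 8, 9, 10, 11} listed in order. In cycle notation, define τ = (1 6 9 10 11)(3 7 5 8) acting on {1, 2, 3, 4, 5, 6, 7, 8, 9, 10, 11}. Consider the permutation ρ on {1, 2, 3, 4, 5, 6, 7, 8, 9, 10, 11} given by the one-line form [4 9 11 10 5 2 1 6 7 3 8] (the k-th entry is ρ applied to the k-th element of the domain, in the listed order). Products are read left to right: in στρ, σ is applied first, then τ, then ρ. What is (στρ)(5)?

Apply the permutations in order: σ(5) = 9, then τ(9) = 10, then ρ(10) = 3. So (στρ)(5) = 3.

3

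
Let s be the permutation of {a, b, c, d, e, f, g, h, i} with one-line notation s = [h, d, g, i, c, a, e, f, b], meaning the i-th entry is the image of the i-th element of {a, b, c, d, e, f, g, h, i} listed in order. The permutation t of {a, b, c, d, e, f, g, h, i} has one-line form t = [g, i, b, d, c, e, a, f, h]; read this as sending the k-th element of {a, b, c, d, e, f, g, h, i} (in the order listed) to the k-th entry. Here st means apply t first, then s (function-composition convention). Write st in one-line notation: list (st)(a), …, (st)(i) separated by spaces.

e b d i g c h a f

(st)(x) = s(t(x)). Computing each image: s(t(a)) = s(g) = e, s(t(b)) = s(i) = b, s(t(c)) = s(b) = d, s(t(d)) = s(d) = i, s(t(e)) = s(c) = g, s(t(f)) = s(e) = c, s(t(g)) = s(a) = h, s(t(h)) = s(f) = a, s(t(i)) = s(h) = f.
Hence st = [e b d i g c h a f].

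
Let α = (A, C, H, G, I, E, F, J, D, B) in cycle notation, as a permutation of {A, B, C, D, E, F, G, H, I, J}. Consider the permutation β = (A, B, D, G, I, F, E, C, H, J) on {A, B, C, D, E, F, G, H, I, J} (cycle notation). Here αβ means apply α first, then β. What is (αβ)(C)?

J

First apply α: α(C) = H, then β(H) = J. Thus (αβ)(C) = J.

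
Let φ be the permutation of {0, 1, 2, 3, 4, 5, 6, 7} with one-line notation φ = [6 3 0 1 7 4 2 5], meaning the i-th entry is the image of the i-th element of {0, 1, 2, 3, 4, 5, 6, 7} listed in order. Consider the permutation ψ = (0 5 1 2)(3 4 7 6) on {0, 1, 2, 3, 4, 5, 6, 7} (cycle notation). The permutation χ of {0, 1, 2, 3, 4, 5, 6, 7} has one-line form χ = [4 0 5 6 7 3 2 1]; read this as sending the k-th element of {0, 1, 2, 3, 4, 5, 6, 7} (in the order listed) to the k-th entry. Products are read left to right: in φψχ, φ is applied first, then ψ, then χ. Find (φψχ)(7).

Chase 7: φ(7) = 5; ψ(5) = 1; χ(1) = 0. Hence (φψχ)(7) = 0.

0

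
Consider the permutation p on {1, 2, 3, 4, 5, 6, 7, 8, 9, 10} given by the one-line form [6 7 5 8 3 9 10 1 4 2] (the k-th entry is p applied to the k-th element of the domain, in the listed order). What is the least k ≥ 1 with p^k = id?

30

Decomposing into disjoint cycles gives cycle lengths 5, 3, 2.
The order is lcm(5, 3, 2) = 30.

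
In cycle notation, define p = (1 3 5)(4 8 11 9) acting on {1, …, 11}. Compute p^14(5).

5 lies in the 3-cycle (1 3 5).
Since the cycle has length 3, p^14 acts on it the same as p^2 (14 mod 3 = 2).
Stepping 2 places around the cycle: 5 → 1 → 3.

3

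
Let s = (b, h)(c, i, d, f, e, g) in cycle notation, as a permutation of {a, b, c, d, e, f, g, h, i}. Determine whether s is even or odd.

The cycle lengths are 6, 2, 1.
A cycle is odd iff its length is even; s has 2 even-length cycles, so sgn(s) = (−1)^2 and s is even.

even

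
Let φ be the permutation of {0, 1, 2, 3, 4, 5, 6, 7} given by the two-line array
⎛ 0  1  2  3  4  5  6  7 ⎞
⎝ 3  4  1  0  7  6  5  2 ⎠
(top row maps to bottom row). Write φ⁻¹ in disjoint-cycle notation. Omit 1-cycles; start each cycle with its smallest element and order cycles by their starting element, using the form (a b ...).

The cycle decomposition of φ is (0 3)(1 4 7 2)(5 6).
The inverse reverses every cycle; in canonical form, φ⁻¹ = (0 3)(1 2 7 4)(5 6).

(0 3)(1 2 7 4)(5 6)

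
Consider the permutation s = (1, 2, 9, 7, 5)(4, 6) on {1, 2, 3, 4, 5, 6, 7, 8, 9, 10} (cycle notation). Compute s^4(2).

2 lies in the 5-cycle (1, 2, 9, 7, 5).
Advancing 4 steps from 2: 2 → 9 → 7 → 5 → 1.

1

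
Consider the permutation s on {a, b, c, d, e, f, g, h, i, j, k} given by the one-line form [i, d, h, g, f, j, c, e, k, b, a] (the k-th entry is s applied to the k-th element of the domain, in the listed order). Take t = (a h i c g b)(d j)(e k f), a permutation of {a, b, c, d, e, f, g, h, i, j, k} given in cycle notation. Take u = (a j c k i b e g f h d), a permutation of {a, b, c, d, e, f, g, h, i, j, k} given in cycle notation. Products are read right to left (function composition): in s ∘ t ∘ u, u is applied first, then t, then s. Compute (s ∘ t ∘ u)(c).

Apply the permutations in order: u(c) = k, then t(k) = f, then s(f) = j. So (s ∘ t ∘ u)(c) = j.

j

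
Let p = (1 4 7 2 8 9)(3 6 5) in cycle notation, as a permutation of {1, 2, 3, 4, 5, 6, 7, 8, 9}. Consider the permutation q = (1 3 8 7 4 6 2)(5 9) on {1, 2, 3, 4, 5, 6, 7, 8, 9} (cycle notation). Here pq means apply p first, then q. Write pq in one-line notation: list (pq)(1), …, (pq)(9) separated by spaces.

6 7 2 4 8 9 1 5 3

(pq)(x) = q(p(x)). Computing each image: q(p(1)) = q(4) = 6, q(p(2)) = q(8) = 7, q(p(3)) = q(6) = 2, q(p(4)) = q(7) = 4, q(p(5)) = q(3) = 8, q(p(6)) = q(5) = 9, q(p(7)) = q(2) = 1, q(p(8)) = q(9) = 5, q(p(9)) = q(1) = 3.
Hence pq = [6 7 2 4 8 9 1 5 3].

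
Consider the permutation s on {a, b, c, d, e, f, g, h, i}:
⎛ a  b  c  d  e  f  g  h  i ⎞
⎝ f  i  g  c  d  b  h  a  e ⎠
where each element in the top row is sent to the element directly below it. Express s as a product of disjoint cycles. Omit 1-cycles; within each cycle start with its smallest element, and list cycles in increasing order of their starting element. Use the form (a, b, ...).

(a, f, b, i, e, d, c, g, h)

Start at a and follow images: a → f → b → i → e → d → c → g → h → a, giving the cycle (a, f, b, i, e, d, c, g, h).
Continuing from each remaining unvisited element yields (a, f, b, i, e, d, c, g, h).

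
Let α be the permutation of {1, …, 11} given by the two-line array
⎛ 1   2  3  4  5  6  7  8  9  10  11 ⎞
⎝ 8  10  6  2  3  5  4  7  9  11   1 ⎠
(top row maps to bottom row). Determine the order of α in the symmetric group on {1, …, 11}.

21

The disjoint-cycle form of α has cycle lengths 7, 3, 1.
The order is lcm(7, 3) = 21.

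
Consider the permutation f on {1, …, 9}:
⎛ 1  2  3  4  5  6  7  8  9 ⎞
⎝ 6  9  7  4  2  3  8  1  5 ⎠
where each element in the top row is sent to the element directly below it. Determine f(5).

2

The entry below 5 in the array is 2, so f(5) = 2.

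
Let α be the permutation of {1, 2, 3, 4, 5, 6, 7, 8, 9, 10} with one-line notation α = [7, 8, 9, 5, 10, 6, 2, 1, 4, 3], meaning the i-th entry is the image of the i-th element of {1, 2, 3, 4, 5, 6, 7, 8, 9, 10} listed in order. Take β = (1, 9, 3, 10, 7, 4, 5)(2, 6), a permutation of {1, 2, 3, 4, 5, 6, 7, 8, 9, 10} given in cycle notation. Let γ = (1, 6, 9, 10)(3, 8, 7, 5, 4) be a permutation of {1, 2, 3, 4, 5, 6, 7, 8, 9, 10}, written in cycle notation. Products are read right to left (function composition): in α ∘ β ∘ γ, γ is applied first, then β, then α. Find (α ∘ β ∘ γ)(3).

1

(α ∘ β ∘ γ)(3) = α(β(γ(3))). γ(3) = 8, then β(8) = 8, then α(8) = 1, so the result is 1.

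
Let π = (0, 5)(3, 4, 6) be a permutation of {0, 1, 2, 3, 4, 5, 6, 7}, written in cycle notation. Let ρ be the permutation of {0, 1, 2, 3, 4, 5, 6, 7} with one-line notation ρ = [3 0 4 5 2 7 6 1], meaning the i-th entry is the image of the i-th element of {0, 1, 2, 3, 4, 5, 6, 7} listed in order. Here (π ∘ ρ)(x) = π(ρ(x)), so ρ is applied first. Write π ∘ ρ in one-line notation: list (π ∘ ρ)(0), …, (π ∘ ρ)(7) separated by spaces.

(π ∘ ρ)(x) = π(ρ(x)). Computing each image: π(ρ(0)) = π(3) = 4, π(ρ(1)) = π(0) = 5, π(ρ(2)) = π(4) = 6, π(ρ(3)) = π(5) = 0, π(ρ(4)) = π(2) = 2, π(ρ(5)) = π(7) = 7, π(ρ(6)) = π(6) = 3, π(ρ(7)) = π(1) = 1.
Hence π ∘ ρ = [4 5 6 0 2 7 3 1].

4 5 6 0 2 7 3 1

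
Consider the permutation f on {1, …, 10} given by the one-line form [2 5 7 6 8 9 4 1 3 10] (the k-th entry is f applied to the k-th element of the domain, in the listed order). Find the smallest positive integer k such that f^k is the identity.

Writing f as disjoint cycles, the cycle lengths are 5, 4, 1.
The order of f is the least common multiple of its cycle lengths: lcm(5, 4) = 20.

20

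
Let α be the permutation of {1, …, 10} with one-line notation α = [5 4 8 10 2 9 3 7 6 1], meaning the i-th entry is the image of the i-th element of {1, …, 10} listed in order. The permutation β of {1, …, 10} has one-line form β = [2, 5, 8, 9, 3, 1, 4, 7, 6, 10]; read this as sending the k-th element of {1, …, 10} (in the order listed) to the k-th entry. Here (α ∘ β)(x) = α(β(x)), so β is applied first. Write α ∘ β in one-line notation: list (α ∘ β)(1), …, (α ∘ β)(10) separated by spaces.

(α ∘ β)(x) = α(β(x)). Computing each image: α(β(1)) = α(2) = 4, α(β(2)) = α(5) = 2, α(β(3)) = α(8) = 7, α(β(4)) = α(9) = 6, α(β(5)) = α(3) = 8, α(β(6)) = α(1) = 5, α(β(7)) = α(4) = 10, α(β(8)) = α(7) = 3, α(β(9)) = α(6) = 9, α(β(10)) = α(10) = 1.
Hence α ∘ β = [4 2 7 6 8 5 10 3 9 1].

4 2 7 6 8 5 10 3 9 1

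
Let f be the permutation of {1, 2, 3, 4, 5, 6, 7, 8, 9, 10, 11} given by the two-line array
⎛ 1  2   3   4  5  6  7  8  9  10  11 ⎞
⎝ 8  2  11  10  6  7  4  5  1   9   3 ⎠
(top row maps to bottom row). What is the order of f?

8

Decomposing into disjoint cycles gives cycle lengths 8, 2, 1.
The order of f is the least common multiple of its cycle lengths: lcm(8, 2) = 8.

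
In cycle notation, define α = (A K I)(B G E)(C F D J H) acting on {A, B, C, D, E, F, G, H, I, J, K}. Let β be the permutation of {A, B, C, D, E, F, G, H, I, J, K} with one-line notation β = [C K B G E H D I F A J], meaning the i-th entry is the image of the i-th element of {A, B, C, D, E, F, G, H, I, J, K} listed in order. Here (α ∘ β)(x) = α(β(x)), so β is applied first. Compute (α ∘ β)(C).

β(C) = B, then α(B) = G; composing gives (α ∘ β)(C) = G.

G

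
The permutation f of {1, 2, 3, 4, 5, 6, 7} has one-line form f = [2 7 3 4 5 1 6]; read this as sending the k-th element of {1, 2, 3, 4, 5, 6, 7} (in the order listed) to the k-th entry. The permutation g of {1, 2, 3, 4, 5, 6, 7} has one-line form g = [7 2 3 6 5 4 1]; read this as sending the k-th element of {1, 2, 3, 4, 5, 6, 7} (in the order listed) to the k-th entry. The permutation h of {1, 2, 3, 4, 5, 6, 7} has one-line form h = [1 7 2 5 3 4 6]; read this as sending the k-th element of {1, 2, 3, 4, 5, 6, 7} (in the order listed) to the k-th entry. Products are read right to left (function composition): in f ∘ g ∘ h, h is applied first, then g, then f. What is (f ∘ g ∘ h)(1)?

Chase 1: h(1) = 1; g(1) = 7; f(7) = 6. Hence (f ∘ g ∘ h)(1) = 6.

6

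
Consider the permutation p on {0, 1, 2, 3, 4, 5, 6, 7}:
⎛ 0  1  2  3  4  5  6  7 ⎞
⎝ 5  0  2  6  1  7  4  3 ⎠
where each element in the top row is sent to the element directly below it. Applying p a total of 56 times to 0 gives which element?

0

Tracing 0 → 5 → … returns to 0 after 7 steps, so 0 lies in a 7-cycle (0, 5, 7, 3, 6, 4, 1).
Since the cycle has length 7, p^56 acts on it the same as p^0 (56 mod 7 = 0).
So p^56(0) = 0.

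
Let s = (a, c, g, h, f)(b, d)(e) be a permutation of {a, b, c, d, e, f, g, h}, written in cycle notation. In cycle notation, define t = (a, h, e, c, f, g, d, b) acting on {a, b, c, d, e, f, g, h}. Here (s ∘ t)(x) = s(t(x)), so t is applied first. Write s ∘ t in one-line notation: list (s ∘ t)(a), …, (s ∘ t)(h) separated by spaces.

f c a d g h b e

Chase each element through t then s: a → h → f; b → a → c; c → f → a; d → b → d; e → c → g; f → g → h; g → d → b; h → e → e.
Collecting the images, s ∘ t = [f c a d g h b e].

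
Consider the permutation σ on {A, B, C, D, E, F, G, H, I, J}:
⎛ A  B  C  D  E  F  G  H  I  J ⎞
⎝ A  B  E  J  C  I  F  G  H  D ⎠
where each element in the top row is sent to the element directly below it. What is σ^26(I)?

Tracing I → H → … returns to I after 4 steps, so I lies in a 4-cycle (F, I, H, G).
Since the cycle has length 4, σ^26 acts on it the same as σ^2 (26 mod 4 = 2).
Stepping 2 places around the cycle: I → H → G.

G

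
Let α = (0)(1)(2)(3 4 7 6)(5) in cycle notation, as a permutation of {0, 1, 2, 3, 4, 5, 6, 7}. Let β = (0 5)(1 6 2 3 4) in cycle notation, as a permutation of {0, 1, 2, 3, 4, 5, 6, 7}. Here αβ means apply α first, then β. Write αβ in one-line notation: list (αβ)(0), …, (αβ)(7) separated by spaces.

Chase each element through α then β: 0 → 0 → 5; 1 → 1 → 6; 2 → 2 → 3; 3 → 4 → 1; 4 → 7 → 7; 5 → 5 → 0; 6 → 3 → 4; 7 → 6 → 2.
So αβ in one-line form is 5 6 3 1 7 0 4 2.

5 6 3 1 7 0 4 2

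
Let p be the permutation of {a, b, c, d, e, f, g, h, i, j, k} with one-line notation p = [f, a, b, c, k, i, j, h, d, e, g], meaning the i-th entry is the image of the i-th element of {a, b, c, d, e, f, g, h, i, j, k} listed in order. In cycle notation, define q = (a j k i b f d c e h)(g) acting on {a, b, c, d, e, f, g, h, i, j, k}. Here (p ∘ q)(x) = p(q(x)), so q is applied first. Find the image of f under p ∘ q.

c

(p ∘ q)(f) = p(q(f)). q(f) = d, then p(d) = c. So (p ∘ q)(f) = c.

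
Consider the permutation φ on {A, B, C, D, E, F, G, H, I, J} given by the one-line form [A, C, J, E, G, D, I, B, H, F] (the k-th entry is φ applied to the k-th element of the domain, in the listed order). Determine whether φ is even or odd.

even

In disjoint-cycle form the cycle lengths are 9, 1.
A cycle of length ℓ contributes ℓ−1 transpositions, so φ is a product of 8 transpositions — even.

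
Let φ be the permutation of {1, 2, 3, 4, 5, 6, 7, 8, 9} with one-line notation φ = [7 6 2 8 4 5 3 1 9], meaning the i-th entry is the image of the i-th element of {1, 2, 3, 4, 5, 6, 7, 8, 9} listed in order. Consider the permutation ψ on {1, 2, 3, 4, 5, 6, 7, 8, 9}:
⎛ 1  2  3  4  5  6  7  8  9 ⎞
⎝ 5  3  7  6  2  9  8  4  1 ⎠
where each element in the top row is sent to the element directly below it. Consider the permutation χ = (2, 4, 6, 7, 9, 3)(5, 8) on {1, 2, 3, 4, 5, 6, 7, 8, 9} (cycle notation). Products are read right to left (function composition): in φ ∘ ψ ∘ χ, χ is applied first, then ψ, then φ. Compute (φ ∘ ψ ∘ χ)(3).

Apply the permutations in order: χ(3) = 2, then ψ(2) = 3, then φ(3) = 2. So (φ ∘ ψ ∘ χ)(3) = 2.

2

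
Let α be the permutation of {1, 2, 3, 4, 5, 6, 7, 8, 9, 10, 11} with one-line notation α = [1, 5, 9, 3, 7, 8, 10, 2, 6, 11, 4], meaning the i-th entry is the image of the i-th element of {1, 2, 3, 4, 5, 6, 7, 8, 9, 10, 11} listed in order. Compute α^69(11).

Tracing 11 → 4 → … returns to 11 after 10 steps, so 11 lies in a 10-cycle (2, 5, 7, 10, 11, 4, 3, 9, 6, 8).
Powers repeat with period 10 on this cycle, and 69 mod 10 = 9, so α^69(11) = α^9(11).
Advancing 9 steps from 11: 11 → 4 → 3 → 9 → 6 → 8 → 2 → 5 → 7 → 10.

10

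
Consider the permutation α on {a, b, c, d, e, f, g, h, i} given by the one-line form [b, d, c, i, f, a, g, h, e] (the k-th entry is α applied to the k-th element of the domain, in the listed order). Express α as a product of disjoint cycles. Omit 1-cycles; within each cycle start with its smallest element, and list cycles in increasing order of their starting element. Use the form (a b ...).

(a b d i e f)

Start at a and follow images: a → b → d → i → e → f → a, giving the cycle (a b d i e f).
Repeating from the next unused element and collecting all non-trivial cycles gives (a b d i e f).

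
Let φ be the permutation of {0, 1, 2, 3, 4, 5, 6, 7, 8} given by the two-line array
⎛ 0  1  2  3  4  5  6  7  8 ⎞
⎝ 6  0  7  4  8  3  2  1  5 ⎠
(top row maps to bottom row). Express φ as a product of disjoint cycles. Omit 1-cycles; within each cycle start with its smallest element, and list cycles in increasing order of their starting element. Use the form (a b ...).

Iterating φ from 0 gives 0 → 6 → 2 → 7 → 1 → 0; that is the 5-cycle (0 6 2 7 1).
Repeating from the next unused element and collecting all non-trivial cycles gives (0 6 2 7 1)(3 4 8 5).

(0 6 2 7 1)(3 4 8 5)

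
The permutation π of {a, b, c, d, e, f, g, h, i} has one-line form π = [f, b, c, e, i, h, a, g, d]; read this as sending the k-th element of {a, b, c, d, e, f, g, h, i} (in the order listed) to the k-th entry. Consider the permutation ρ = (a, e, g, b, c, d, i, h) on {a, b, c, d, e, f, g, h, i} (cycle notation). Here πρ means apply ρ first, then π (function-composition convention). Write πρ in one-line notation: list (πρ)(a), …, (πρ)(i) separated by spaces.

For each element, apply ρ then π: a → e → i; b → c → c; c → d → e; d → i → d; e → g → a; f → f → h; g → b → b; h → a → f; i → h → g.
So πρ in one-line form is i c e d a h b f g.

i c e d a h b f g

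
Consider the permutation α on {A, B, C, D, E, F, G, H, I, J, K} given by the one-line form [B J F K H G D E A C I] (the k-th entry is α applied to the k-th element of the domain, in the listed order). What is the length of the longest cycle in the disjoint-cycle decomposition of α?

9

Decomposing into disjoint cycles gives (A B J C F G D K I)(E H); the longest has length 9.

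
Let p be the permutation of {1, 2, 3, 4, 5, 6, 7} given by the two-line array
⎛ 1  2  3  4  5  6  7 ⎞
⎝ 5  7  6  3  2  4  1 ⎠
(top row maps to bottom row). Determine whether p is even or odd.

In disjoint-cycle form the cycle lengths are 4, 3.
A cycle of length ℓ contributes ℓ−1 transpositions, so p is a product of 3 + 2 = 5 transpositions — odd.

odd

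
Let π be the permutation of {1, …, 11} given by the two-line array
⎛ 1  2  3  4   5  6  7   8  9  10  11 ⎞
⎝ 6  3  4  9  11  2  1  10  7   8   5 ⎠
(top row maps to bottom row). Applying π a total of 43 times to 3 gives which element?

Tracing 3 → 4 → … returns to 3 after 7 steps, so 3 lies in a 7-cycle (1 6 2 3 4 9 7).
Since the cycle has length 7, π^43 acts on it the same as π^1 (43 mod 7 = 1).
Advancing 1 step from 3: 3 → 4.

4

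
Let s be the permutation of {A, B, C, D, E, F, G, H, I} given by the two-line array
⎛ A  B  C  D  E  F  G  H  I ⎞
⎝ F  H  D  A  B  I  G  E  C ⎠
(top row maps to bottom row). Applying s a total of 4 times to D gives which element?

C

Tracing D → A → … returns to D after 5 steps, so D lies in a 5-cycle (A, F, I, C, D).
Stepping 4 places around the cycle: D → A → F → I → C.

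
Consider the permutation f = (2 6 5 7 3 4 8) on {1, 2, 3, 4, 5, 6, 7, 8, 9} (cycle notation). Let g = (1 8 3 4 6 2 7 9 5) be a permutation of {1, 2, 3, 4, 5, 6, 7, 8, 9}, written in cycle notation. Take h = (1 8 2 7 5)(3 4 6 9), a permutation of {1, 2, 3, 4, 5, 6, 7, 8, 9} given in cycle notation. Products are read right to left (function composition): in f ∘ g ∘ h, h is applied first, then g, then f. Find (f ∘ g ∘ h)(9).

8

(f ∘ g ∘ h)(9) = f(g(h(9))). h(9) = 3, then g(3) = 4, then f(4) = 8, so the result is 8.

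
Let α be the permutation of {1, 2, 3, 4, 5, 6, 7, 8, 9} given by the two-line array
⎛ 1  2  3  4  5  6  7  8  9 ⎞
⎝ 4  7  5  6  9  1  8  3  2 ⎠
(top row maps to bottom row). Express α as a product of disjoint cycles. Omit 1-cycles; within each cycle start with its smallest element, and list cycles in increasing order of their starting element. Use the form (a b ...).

Iterating α from 1 gives 1 → 4 → 6 → 1; that is the 3-cycle (1 4 6).
Continuing from each remaining unvisited element yields (1 4 6)(2 7 8 3 5 9).

(1 4 6)(2 7 8 3 5 9)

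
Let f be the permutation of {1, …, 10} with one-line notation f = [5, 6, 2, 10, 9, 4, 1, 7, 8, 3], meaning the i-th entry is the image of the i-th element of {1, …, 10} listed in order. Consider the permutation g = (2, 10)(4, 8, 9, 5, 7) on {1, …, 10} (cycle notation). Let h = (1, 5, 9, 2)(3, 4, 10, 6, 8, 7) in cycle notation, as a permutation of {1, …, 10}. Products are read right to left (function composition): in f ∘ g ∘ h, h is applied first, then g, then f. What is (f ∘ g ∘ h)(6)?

Chase 6: h(6) = 8; g(8) = 9; f(9) = 8. Hence (f ∘ g ∘ h)(6) = 8.

8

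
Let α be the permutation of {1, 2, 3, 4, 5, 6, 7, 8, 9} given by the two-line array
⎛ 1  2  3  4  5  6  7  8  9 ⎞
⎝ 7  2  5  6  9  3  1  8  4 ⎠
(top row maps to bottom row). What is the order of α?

The disjoint-cycle form of α has cycle lengths 5, 2, 1, 1.
The order of α is the least common multiple of its cycle lengths: lcm(5, 2) = 10.

10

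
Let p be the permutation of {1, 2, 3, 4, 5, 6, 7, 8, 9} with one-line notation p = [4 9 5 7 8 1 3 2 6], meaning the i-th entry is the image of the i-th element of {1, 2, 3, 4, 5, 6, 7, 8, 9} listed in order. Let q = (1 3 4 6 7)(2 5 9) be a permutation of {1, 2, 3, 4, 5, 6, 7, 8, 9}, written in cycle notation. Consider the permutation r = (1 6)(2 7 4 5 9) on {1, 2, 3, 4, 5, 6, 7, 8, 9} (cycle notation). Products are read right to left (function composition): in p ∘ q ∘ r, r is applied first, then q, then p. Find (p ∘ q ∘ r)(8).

2

(p ∘ q ∘ r)(8) = p(q(r(8))). r(8) = 8, then q(8) = 8, then p(8) = 2, so the result is 2.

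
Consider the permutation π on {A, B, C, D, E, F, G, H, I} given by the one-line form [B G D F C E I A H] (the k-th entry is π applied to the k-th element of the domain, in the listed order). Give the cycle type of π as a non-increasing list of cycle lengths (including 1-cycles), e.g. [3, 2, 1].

[5, 4]

The disjoint cycles are (A, B, G, I, H)(C, D, F, E), with lengths 5, 4 in non-increasing order.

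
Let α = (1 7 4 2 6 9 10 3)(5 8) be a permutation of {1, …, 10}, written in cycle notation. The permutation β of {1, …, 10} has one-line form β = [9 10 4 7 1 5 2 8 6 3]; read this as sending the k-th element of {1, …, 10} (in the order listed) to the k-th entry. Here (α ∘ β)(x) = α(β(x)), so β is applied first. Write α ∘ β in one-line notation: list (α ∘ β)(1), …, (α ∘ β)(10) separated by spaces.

Chase each element through β then α: 1 → 9 → 10; 2 → 10 → 3; 3 → 4 → 2; 4 → 7 → 4; 5 → 1 → 7; 6 → 5 → 8; 7 → 2 → 6; 8 → 8 → 5; 9 → 6 → 9; 10 → 3 → 1.
So α ∘ β in one-line form is 10 3 2 4 7 8 6 5 9 1.

10 3 2 4 7 8 6 5 9 1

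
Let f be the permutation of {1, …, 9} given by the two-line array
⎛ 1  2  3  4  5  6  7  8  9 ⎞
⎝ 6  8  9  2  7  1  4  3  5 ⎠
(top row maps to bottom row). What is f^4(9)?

Tracing 9 → 5 → … returns to 9 after 7 steps, so 9 lies in a 7-cycle (2, 8, 3, 9, 5, 7, 4).
Advancing 4 steps from 9: 9 → 5 → 7 → 4 → 2.

2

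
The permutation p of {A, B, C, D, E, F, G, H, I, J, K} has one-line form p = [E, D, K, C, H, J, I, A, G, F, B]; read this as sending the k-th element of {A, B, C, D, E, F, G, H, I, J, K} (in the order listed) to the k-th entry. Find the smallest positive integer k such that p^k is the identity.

Writing p as disjoint cycles, the cycle lengths are 4, 3, 2, 2.
Since disjoint cycles commute, ord(p) = lcm(4, 3, 2, 2) = 12.

12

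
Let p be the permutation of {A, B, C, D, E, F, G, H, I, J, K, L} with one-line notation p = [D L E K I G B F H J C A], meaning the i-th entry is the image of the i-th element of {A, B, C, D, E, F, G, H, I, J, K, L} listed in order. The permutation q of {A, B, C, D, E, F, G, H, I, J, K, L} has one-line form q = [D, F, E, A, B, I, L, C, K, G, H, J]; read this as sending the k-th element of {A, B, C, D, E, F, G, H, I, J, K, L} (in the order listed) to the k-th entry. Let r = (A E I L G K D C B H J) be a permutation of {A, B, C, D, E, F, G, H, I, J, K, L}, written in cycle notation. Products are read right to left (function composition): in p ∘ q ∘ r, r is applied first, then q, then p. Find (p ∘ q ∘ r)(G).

(p ∘ q ∘ r)(G) = p(q(r(G))). r(G) = K, then q(K) = H, then p(H) = F, so the result is F.

F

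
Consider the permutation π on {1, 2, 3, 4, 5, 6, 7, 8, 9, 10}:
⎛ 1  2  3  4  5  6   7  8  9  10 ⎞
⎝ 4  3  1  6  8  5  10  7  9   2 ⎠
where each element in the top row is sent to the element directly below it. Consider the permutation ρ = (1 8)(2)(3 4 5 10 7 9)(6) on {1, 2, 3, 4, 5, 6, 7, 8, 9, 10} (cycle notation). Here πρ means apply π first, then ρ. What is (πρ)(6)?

(πρ)(6) = ρ(π(6)). π(6) = 5, then ρ(5) = 10. So (πρ)(6) = 10.

10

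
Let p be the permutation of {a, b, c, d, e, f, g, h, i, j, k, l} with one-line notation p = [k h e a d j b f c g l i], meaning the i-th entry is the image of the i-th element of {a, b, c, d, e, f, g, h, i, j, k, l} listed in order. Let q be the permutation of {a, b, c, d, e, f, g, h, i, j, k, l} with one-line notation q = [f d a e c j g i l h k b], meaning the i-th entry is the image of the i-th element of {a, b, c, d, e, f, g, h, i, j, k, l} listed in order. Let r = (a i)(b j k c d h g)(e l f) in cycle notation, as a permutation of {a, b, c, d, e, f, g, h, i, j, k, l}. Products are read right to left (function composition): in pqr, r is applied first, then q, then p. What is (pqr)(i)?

j

(pqr)(i) = p(q(r(i))). r(i) = a, then q(a) = f, then p(f) = j, so the result is j.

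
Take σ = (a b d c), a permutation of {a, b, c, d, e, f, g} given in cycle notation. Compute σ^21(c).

c lies in the 4-cycle (a b d c).
Since the cycle has length 4, σ^21 acts on it the same as σ^1 (21 mod 4 = 1).
Stepping 1 place around the cycle: c → a.

a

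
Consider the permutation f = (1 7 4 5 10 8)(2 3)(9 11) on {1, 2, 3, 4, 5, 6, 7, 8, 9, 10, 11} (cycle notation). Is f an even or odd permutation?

The cycle lengths are 6, 2, 2, 1.
A cycle of length ℓ contributes ℓ−1 transpositions, so f is a product of 5 + 1 + 1 = 7 transpositions — odd.

odd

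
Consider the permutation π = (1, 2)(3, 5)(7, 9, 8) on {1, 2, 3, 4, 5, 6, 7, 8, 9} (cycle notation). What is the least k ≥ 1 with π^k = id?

6

The disjoint cycles have lengths 3, 2, 2, 1, 1.
The order of π is the least common multiple of its cycle lengths: lcm(3, 2, 2) = 6.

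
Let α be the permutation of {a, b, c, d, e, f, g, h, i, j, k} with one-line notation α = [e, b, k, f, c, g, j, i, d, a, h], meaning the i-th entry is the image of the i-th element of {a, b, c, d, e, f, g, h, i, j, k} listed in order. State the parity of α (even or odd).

odd

In disjoint-cycle form the cycle lengths are 10, 1.
A cycle is odd iff its length is even; α has 1 even-length cycle, so sgn(α) = (−1)^1 and α is odd.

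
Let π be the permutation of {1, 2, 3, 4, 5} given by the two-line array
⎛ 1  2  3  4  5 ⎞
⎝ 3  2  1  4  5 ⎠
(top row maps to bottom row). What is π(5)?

The entry below 5 in the array is 5, so π(5) = 5.

5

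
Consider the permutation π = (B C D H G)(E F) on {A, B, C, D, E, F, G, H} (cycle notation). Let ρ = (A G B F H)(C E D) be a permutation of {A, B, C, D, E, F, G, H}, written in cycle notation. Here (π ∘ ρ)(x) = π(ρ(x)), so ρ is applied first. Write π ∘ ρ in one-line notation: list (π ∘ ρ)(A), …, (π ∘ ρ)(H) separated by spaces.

B E F D H G C A

(π ∘ ρ)(x) = π(ρ(x)). Computing each image: π(ρ(A)) = π(G) = B, π(ρ(B)) = π(F) = E, π(ρ(C)) = π(E) = F, π(ρ(D)) = π(C) = D, π(ρ(E)) = π(D) = H, π(ρ(F)) = π(H) = G, π(ρ(G)) = π(B) = C, π(ρ(H)) = π(A) = A.
Hence π ∘ ρ = [B E F D H G C A].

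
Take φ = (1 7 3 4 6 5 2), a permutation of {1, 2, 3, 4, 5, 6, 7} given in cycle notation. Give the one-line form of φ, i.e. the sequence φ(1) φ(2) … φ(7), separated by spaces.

7 1 4 6 2 5 3

Image by image: 1↦7, 2↦1, 3↦4, 4↦6, 5↦2, 6↦5, 7↦3.
Listing these in domain order gives 7 1 4 6 2 5 3.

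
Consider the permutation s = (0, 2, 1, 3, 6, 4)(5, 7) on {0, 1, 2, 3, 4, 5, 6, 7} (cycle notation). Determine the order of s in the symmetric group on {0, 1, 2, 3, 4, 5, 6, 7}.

The disjoint cycles have lengths 6, 2.
The order of s is the least common multiple of its cycle lengths: lcm(6, 2) = 6.

6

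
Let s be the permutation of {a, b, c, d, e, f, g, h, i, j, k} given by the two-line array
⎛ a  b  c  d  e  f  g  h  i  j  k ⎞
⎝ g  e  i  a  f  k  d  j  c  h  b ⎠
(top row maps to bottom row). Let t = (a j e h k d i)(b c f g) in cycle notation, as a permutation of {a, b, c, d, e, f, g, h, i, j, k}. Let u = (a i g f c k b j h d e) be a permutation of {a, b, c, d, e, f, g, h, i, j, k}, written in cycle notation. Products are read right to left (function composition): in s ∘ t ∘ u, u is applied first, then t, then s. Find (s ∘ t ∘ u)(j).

b

Chase j: u(j) = h; t(h) = k; s(k) = b. Hence (s ∘ t ∘ u)(j) = b.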